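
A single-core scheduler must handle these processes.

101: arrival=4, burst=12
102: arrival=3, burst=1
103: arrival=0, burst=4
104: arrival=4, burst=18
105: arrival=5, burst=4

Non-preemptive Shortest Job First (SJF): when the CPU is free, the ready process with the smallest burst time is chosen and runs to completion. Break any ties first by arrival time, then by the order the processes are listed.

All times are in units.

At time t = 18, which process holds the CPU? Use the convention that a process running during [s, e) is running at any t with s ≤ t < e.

101

Timeline: | 103 0-4 | 102 4-5 | 105 5-9 | 101 9-21 | 104 21-39 |
Completion: 101=21  102=5  103=4  104=39  105=9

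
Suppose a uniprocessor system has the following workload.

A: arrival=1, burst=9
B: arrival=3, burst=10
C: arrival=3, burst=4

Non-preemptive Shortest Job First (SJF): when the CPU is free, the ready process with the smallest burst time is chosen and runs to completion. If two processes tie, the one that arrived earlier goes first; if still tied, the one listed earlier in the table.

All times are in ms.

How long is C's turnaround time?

11

Timeline: | idle 0-1 | A 1-10 | C 10-14 | B 14-24 |
Completion: A=10  B=24  C=14
Turnaround (C−A): A=9  B=21  C=11
Turnaround(C) = completion − arrival = 14 − 3 = 11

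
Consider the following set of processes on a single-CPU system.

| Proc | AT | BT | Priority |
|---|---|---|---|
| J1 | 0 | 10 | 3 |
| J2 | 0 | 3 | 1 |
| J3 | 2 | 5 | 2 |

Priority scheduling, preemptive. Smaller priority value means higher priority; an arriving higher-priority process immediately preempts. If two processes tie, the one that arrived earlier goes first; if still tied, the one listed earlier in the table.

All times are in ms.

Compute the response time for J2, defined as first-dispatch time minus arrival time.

0

Gantt: | J2 0-3 | J3 3-8 | J1 8-18 |
Completion: J1=18  J2=3  J3=8
Turnaround (C−A): J1=18  J2=3  J3=6
Response(J2) = first start − arrival = 0 − 0 = 0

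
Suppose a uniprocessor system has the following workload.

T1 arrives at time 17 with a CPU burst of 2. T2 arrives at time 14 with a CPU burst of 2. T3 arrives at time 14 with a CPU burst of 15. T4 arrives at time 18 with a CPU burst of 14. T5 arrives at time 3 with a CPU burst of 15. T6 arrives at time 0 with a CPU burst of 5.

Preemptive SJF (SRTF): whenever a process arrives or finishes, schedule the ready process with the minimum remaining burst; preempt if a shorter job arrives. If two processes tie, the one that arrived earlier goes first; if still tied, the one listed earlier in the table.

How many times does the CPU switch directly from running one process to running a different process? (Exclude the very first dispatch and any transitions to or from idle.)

7

Timeline: | T6 0-5 | T5 5-14 | T2 14-16 | T5 16-17 | T1 17-19 | T5 19-24 | T4 24-38 | T3 38-53 |
Completion: T1=19  T2=16  T3=53  T4=38  T5=24  T6=5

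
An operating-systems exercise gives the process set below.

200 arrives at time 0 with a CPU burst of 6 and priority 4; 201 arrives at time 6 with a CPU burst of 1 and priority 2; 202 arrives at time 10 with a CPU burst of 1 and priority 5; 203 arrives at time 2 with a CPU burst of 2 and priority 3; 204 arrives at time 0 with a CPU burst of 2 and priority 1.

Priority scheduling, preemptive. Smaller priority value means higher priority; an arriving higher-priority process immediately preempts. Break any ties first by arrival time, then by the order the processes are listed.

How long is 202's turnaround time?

Schedule: | 204 0-2 | 203 2-4 | 200 4-6 | 201 6-7 | 200 7-11 | 202 11-12 |
Completion: 200=11  201=7  202=12  203=4  204=2
Turnaround (C−A): 200=11  201=1  202=2  203=2  204=2
Turnaround(202) = completion − arrival = 12 − 10 = 2

2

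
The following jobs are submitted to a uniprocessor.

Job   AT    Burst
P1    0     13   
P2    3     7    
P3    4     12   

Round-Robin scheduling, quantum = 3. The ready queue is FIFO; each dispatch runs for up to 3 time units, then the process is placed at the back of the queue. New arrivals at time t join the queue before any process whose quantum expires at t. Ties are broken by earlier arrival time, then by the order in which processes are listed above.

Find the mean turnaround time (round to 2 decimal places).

25.33

Schedule: | P1 0-3 | P2 3-6 | P1 6-9 | P3 9-12 | P2 12-15 | P1 15-18 | P3 18-21 | P2 21-22 | P1 22-25 | P3 25-28 | P1 28-29 | P3 29-32 |
Completion: P1=29  P2=22  P3=32
Turnaround (C−A): P1=29  P2=19  P3=28
Turnaround times: P1=29, P2=19, P3=28
Average turnaround = (29+19+28) / 3 = 76/3 = 25.33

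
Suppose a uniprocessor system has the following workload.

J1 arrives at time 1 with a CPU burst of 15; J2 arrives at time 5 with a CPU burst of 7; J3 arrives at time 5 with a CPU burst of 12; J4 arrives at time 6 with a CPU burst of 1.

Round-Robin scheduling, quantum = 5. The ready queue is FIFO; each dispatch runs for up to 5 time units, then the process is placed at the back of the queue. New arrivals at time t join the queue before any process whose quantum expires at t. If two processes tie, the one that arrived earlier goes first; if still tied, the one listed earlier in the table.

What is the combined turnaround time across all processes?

94

Gantt: | idle 0-1 | J1 1-6 | J2 6-11 | J3 11-16 | J4 16-17 | J1 17-22 | J2 22-24 | J3 24-29 | J1 29-34 | J3 34-36 |
Completion: J1=34  J2=24  J3=36  J4=17
Turnaround (C−A): J1=33  J2=19  J3=31  J4=11
Turnaround = completion − arrival: J1=33, J2=19, J3=31, J4=11
Total turnaround = 33 + 19 + 31 + 11 = 94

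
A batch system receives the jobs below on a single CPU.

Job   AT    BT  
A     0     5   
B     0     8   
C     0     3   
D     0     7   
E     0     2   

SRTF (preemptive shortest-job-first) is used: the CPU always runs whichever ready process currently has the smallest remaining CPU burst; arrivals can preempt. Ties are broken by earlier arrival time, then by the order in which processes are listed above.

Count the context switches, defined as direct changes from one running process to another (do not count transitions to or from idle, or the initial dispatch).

4

Schedule: | E 0-2 | C 2-5 | A 5-10 | D 10-17 | B 17-25 |
Completion: A=10  B=25  C=5  D=17  E=2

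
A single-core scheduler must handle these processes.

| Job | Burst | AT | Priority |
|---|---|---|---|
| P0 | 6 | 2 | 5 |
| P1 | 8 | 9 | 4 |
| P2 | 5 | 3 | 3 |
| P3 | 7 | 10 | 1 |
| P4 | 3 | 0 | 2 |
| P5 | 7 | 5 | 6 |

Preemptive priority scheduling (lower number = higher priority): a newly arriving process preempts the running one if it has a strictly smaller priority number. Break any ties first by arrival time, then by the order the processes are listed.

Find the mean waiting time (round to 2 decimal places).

Gantt: | P4 0-3 | P2 3-8 | P0 8-9 | P1 9-10 | P3 10-17 | P1 17-24 | P0 24-29 | P5 29-36 |
Completion: P0=29  P1=24  P2=8  P3=17  P4=3  P5=36
Turnaround (C−A): P0=27  P1=15  P2=5  P3=7  P4=3  P5=31
Waiting times: P0=21, P1=7, P2=0, P3=0, P4=0, P5=24
Average waiting = (21+7+0+0+0+24) / 6 = 52/6 = 8.67

8.67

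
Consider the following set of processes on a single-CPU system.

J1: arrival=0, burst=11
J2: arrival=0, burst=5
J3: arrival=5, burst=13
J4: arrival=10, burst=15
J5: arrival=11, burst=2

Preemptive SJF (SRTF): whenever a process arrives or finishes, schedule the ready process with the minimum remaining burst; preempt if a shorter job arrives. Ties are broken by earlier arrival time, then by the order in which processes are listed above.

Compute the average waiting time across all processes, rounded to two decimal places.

Timeline: | J2 0-5 | J1 5-11 | J5 11-13 | J1 13-18 | J3 18-31 | J4 31-46 |
Completion: J1=18  J2=5  J3=31  J4=46  J5=13
Waiting times: J1=7, J2=0, J3=13, J4=21, J5=0
Average waiting = (7+0+13+21+0) / 5 = 41/5 = 8.20

8.20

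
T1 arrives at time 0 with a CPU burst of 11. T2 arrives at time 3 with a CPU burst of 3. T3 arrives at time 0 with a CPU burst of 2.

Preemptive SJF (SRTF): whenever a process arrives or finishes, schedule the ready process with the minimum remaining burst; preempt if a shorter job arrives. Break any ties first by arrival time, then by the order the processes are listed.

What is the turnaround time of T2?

3

Schedule: | T3 0-2 | T1 2-3 | T2 3-6 | T1 6-16 |
Completion: T1=16  T2=6  T3=2
Turnaround (C−A): T1=16  T2=3  T3=2
Turnaround(T2) = completion − arrival = 6 − 3 = 3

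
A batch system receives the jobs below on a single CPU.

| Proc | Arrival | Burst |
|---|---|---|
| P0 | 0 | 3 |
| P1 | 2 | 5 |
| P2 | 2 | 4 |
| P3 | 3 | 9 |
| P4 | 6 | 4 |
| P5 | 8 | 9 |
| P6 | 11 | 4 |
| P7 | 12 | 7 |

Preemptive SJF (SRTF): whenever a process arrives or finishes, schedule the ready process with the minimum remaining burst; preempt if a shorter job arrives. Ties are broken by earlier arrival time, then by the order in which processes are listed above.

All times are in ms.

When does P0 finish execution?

Schedule: | P0 0-3 | P2 3-7 | P4 7-11 | P6 11-15 | P1 15-20 | P7 20-27 | P3 27-36 | P5 36-45 |
Completion: P0=3  P1=20  P2=7  P3=36  P4=11  P5=45  P6=15  P7=27
Turnaround (C−A): P0=3  P1=18  P2=5  P3=33  P4=5  P5=37  P6=4  P7=15

3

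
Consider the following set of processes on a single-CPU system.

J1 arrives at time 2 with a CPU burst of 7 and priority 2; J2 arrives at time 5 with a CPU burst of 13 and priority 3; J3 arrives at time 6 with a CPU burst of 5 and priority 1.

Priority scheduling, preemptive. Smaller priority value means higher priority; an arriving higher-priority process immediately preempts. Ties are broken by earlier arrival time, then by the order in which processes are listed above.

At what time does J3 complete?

11

Timeline: | idle 0-2 | J1 2-6 | J3 6-11 | J1 11-14 | J2 14-27 |
Completion: J1=14  J2=27  J3=11
Turnaround (C−A): J1=12  J2=22  J3=5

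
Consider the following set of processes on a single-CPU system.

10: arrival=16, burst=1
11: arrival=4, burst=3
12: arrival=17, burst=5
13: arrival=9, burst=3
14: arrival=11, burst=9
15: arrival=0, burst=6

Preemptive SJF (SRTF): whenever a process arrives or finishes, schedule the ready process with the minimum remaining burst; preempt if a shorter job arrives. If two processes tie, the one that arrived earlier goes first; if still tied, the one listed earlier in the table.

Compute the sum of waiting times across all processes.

Schedule: | 15 0-6 | 11 6-9 | 13 9-12 | 14 12-16 | 10 16-17 | 14 17-22 | 12 22-27 |
Completion: 10=17  11=9  12=27  13=12  14=22  15=6
Turnaround (C−A): 10=1  11=5  12=10  13=3  14=11  15=6
Waiting = turnaround − burst: 10=0, 11=2, 12=5, 13=0, 14=2, 15=0
Total waiting = 0 + 2 + 5 + 0 + 2 + 0 = 9

9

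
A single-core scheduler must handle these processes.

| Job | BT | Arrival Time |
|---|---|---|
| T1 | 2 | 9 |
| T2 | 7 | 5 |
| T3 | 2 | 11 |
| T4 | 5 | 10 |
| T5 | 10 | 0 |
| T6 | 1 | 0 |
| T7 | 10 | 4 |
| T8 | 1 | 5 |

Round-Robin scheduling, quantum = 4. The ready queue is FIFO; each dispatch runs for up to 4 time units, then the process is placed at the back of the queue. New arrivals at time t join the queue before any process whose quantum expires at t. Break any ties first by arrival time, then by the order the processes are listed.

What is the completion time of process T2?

35

Gantt: | T5 0-4 | T6 4-5 | T7 5-9 | T5 9-13 | T2 13-17 | T8 17-18 | T1 18-20 | T7 20-24 | T4 24-28 | T3 28-30 | T5 30-32 | T2 32-35 | T7 35-37 | T4 37-38 |
Completion: T1=20  T2=35  T3=30  T4=38  T5=32  T6=5  T7=37  T8=18
Turnaround (C−A): T1=11  T2=30  T3=19  T4=28  T5=32  T6=5  T7=33  T8=13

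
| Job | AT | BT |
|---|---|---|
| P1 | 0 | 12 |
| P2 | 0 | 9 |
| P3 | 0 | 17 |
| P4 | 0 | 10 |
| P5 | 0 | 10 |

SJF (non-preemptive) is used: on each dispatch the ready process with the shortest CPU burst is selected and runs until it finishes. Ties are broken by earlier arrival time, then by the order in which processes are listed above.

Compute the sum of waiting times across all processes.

Gantt: | P2 0-9 | P4 9-19 | P5 19-29 | P1 29-41 | P3 41-58 |
Completion: P1=41  P2=9  P3=58  P4=19  P5=29
Waiting = turnaround − burst: P1=29, P2=0, P3=41, P4=9, P5=19
Total waiting = 29 + 0 + 41 + 9 + 19 = 98

98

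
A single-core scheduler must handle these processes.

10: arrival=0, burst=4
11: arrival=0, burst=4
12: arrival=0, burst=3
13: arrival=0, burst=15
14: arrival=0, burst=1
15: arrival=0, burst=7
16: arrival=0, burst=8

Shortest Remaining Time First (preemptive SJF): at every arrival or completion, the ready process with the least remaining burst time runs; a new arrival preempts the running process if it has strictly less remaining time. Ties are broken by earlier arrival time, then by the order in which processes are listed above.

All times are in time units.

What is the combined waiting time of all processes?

Schedule: | 14 0-1 | 12 1-4 | 10 4-8 | 11 8-12 | 15 12-19 | 16 19-27 | 13 27-42 |
Completion: 10=8  11=12  12=4  13=42  14=1  15=19  16=27
Turnaround (C−A): 10=8  11=12  12=4  13=42  14=1  15=19  16=27
Waiting = turnaround − burst: 10=4, 11=8, 12=1, 13=27, 14=0, 15=12, 16=19
Total waiting = 4 + 8 + 1 + 27 + 0 + 12 + 19 = 71

71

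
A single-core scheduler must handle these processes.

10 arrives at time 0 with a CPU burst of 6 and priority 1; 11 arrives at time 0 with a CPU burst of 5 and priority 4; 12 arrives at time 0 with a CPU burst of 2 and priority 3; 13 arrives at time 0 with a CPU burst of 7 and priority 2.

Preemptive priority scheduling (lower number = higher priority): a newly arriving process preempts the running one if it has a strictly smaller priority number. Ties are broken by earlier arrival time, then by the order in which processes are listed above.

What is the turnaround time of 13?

13

Schedule: | 10 0-6 | 13 6-13 | 12 13-15 | 11 15-20 |
Completion: 10=6  11=20  12=15  13=13
Turnaround(13) = completion − arrival = 13 − 0 = 13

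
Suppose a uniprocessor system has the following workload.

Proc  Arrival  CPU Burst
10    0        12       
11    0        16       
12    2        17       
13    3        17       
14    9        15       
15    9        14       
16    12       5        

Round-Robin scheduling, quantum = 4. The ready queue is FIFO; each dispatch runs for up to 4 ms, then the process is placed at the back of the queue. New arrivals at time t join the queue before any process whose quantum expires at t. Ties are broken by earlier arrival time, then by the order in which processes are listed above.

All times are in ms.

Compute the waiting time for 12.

Timeline: | 10 0-4 | 11 4-8 | 12 8-12 | 13 12-16 | 10 16-20 | 11 20-24 | 14 24-28 | 15 28-32 | 16 32-36 | 12 36-40 | 13 40-44 | 10 44-48 | 11 48-52 | 14 52-56 | 15 56-60 | 16 60-61 | 12 61-65 | 13 65-69 | 11 69-73 | 14 73-77 | 15 77-81 | 12 81-85 | 13 85-89 | 14 89-92 | 15 92-94 | 12 94-95 | 13 95-96 |
Completion: 10=48  11=73  12=95  13=96  14=92  15=94  16=61
Waiting(12) = turnaround − burst = 93 − 17 = 76

76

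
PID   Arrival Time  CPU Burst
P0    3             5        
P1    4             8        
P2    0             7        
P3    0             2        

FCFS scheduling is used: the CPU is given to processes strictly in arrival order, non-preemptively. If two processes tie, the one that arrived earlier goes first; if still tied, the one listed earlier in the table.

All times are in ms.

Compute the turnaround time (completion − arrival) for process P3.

Timeline: | P2 0-7 | P3 7-9 | P0 9-14 | P1 14-22 |
Completion: P0=14  P1=22  P2=7  P3=9
Turnaround(P3) = completion − arrival = 9 − 0 = 9

9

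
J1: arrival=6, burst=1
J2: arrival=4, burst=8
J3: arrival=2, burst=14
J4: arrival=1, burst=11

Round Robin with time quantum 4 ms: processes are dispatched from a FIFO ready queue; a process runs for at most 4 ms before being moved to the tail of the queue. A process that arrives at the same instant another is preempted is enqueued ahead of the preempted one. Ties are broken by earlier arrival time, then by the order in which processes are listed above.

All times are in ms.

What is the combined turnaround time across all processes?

95

Gantt: | idle 0-1 | J4 1-5 | J3 5-9 | J2 9-13 | J4 13-17 | J1 17-18 | J3 18-22 | J2 22-26 | J4 26-29 | J3 29-35 |
Completion: J1=18  J2=26  J3=35  J4=29
Turnaround = completion − arrival: J1=12, J2=22, J3=33, J4=28
Total turnaround = 12 + 22 + 33 + 28 = 95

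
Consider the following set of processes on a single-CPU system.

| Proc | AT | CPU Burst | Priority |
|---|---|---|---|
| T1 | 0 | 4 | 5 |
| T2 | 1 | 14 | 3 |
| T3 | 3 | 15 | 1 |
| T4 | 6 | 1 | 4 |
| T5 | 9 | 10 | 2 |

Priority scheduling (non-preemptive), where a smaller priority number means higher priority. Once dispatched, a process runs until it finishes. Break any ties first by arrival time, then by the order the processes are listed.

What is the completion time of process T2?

Schedule: | T1 0-4 | T3 4-19 | T5 19-29 | T2 29-43 | T4 43-44 |
Completion: T1=4  T2=43  T3=19  T4=44  T5=29
Turnaround (C−A): T1=4  T2=42  T3=16  T4=38  T5=20

43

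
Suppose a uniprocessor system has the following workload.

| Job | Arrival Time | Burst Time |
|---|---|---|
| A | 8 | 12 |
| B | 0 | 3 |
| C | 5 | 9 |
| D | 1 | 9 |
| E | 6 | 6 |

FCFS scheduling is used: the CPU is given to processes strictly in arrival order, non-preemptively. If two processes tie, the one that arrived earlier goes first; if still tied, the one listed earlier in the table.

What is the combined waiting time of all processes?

Timeline: | B 0-3 | D 3-12 | C 12-21 | E 21-27 | A 27-39 |
Completion: A=39  B=3  C=21  D=12  E=27
Turnaround (C−A): A=31  B=3  C=16  D=11  E=21
Waiting = turnaround − burst: A=19, B=0, C=7, D=2, E=15
Total waiting = 19 + 0 + 7 + 2 + 15 = 43

43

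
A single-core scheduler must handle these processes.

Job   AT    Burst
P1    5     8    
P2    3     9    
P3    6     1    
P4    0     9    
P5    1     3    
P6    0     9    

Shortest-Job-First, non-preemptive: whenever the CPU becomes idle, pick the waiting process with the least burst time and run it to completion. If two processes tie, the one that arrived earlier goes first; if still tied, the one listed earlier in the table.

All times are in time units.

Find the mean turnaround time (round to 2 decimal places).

Timeline: | P4 0-9 | P3 9-10 | P5 10-13 | P1 13-21 | P6 21-30 | P2 30-39 |
Completion: P1=21  P2=39  P3=10  P4=9  P5=13  P6=30
Turnaround (C−A): P1=16  P2=36  P3=4  P4=9  P5=12  P6=30
Turnaround times: P1=16, P2=36, P3=4, P4=9, P5=12, P6=30
Average turnaround = (16+36+4+9+12+30) / 6 = 107/6 = 17.83

17.83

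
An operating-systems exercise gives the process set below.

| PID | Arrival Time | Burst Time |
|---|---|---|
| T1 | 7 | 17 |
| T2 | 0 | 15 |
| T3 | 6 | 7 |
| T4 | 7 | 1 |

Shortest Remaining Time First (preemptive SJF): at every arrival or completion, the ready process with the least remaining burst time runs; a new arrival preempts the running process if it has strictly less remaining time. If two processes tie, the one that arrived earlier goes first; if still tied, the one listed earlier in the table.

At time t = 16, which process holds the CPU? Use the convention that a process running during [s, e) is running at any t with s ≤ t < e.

T2

Timeline: | T2 0-6 | T3 6-7 | T4 7-8 | T3 8-14 | T2 14-23 | T1 23-40 |
Completion: T1=40  T2=23  T3=14  T4=8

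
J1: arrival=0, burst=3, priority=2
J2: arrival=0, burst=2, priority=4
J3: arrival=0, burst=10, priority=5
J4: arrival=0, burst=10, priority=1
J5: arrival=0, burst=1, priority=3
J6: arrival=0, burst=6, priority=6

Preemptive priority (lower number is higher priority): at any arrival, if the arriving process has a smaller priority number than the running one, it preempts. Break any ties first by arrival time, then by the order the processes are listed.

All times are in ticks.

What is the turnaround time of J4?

10

Gantt: | J4 0-10 | J1 10-13 | J5 13-14 | J2 14-16 | J3 16-26 | J6 26-32 |
Completion: J1=13  J2=16  J3=26  J4=10  J5=14  J6=32
Turnaround(J4) = completion − arrival = 10 − 0 = 10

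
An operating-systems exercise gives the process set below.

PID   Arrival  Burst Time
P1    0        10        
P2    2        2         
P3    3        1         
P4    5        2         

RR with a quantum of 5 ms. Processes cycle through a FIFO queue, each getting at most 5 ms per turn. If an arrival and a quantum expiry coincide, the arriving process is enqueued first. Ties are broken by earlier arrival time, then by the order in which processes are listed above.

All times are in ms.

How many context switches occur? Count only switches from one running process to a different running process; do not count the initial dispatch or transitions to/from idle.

4

Timeline: | P1 0-5 | P2 5-7 | P3 7-8 | P4 8-10 | P1 10-15 |
Completion: P1=15  P2=7  P3=8  P4=10
Turnaround (C−A): P1=15  P2=5  P3=5  P4=5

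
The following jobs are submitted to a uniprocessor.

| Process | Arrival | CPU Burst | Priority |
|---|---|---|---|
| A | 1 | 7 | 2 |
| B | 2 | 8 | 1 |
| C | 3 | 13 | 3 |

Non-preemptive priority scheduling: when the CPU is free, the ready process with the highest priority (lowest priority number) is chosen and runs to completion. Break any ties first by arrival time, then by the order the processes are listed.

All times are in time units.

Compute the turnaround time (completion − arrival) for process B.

Timeline: | idle 0-1 | A 1-8 | B 8-16 | C 16-29 |
Completion: A=8  B=16  C=29
Turnaround (C−A): A=7  B=14  C=26
Turnaround(B) = completion − arrival = 16 − 2 = 14

14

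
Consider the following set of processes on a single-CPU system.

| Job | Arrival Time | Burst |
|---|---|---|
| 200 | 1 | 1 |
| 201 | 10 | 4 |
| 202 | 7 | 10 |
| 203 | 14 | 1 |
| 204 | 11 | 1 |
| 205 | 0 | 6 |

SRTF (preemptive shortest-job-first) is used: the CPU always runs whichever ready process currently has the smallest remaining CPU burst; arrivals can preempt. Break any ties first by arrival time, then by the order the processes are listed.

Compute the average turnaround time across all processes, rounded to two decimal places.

5.33

Timeline: | 205 0-1 | 200 1-2 | 205 2-7 | 202 7-10 | 201 10-11 | 204 11-12 | 201 12-15 | 203 15-16 | 202 16-23 |
Completion: 200=2  201=15  202=23  203=16  204=12  205=7
Turnaround (C−A): 200=1  201=5  202=16  203=2  204=1  205=7
Turnaround times: 200=1, 201=5, 202=16, 203=2, 204=1, 205=7
Average turnaround = (1+5+16+2+1+7) / 6 = 32/6 = 5.33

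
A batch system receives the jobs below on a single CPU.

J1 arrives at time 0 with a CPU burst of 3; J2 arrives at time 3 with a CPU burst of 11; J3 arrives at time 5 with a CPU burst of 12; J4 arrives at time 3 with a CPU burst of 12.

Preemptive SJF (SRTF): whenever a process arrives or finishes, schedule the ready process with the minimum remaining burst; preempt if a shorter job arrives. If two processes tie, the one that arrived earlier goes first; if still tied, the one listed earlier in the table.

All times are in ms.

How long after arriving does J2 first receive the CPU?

Schedule: | J1 0-3 | J2 3-14 | J4 14-26 | J3 26-38 |
Completion: J1=3  J2=14  J3=38  J4=26
Turnaround (C−A): J1=3  J2=11  J3=33  J4=23
Response(J2) = first start − arrival = 3 − 3 = 0

0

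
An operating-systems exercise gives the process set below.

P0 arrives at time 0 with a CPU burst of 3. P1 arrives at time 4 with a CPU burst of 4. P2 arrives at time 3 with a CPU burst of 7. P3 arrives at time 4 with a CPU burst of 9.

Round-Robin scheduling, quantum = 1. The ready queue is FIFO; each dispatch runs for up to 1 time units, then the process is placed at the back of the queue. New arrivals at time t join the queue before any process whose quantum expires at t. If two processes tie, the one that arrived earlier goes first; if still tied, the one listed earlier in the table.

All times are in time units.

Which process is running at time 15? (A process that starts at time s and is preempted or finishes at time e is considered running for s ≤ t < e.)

P2

Gantt: | P0 0-3 | P2 3-4 | P1 4-5 | P3 5-6 | P2 6-7 | P1 7-8 | P3 8-9 | P2 9-10 | P1 10-11 | P3 11-12 | P2 12-13 | P1 13-14 | P3 14-15 | P2 15-16 | P3 16-17 | P2 17-18 | P3 18-19 | P2 19-20 | P3 20-23 |
Completion: P0=3  P1=14  P2=20  P3=23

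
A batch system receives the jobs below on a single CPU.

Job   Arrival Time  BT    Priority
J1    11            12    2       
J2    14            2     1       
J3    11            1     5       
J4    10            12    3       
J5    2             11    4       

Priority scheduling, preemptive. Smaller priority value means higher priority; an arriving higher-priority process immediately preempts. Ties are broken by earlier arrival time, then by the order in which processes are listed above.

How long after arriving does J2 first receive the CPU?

Gantt: | idle 0-2 | J5 2-10 | J4 10-11 | J1 11-14 | J2 14-16 | J1 16-25 | J4 25-36 | J5 36-39 | J3 39-40 |
Completion: J1=25  J2=16  J3=40  J4=36  J5=39
Response(J2) = first start − arrival = 14 − 14 = 0

0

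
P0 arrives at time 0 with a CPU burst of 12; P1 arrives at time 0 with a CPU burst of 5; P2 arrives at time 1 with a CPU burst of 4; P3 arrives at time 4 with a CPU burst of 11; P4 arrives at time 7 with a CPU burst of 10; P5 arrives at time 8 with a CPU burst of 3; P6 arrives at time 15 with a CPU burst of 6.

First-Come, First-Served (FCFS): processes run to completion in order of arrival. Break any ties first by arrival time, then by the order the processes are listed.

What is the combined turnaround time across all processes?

185

Schedule: | P0 0-12 | P1 12-17 | P2 17-21 | P3 21-32 | P4 32-42 | P5 42-45 | P6 45-51 |
Completion: P0=12  P1=17  P2=21  P3=32  P4=42  P5=45  P6=51
Turnaround (C−A): P0=12  P1=17  P2=20  P3=28  P4=35  P5=37  P6=36
Turnaround = completion − arrival: P0=12, P1=17, P2=20, P3=28, P4=35, P5=37, P6=36
Total turnaround = 12 + 17 + 20 + 28 + 35 + 37 + 36 = 185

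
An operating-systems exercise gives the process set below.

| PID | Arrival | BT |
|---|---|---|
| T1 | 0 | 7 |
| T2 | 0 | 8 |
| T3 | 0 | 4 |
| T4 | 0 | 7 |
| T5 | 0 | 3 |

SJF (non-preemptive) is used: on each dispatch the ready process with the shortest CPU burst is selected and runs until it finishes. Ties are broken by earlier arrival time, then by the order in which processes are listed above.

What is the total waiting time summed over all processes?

Timeline: | T5 0-3 | T3 3-7 | T1 7-14 | T4 14-21 | T2 21-29 |
Completion: T1=14  T2=29  T3=7  T4=21  T5=3
Turnaround (C−A): T1=14  T2=29  T3=7  T4=21  T5=3
Waiting = turnaround − burst: T1=7, T2=21, T3=3, T4=14, T5=0
Total waiting = 7 + 21 + 3 + 14 + 0 = 45

45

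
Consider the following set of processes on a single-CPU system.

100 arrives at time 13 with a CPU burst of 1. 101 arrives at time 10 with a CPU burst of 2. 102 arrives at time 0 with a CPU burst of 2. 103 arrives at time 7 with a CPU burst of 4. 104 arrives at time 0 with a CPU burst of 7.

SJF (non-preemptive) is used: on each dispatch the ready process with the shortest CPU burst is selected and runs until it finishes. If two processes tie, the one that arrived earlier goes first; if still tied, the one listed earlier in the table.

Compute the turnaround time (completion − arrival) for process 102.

2

Gantt: | 102 0-2 | 104 2-9 | 103 9-13 | 100 13-14 | 101 14-16 |
Completion: 100=14  101=16  102=2  103=13  104=9
Turnaround(102) = completion − arrival = 2 − 0 = 2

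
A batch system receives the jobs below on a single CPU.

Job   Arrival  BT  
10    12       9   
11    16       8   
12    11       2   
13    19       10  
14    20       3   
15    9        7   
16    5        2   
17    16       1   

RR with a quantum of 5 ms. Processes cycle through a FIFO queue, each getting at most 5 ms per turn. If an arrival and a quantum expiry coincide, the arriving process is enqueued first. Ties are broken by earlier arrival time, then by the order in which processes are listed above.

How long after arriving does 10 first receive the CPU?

4

Gantt: | idle 0-5 | 16 5-7 | idle 7-9 | 15 9-14 | 12 14-16 | 10 16-21 | 15 21-23 | 11 23-28 | 17 28-29 | 13 29-34 | 14 34-37 | 10 37-41 | 11 41-44 | 13 44-49 |
Completion: 10=41  11=44  12=16  13=49  14=37  15=23  16=7  17=29
Turnaround (C−A): 10=29  11=28  12=5  13=30  14=17  15=14  16=2  17=13
Response(10) = first start − arrival = 16 − 12 = 4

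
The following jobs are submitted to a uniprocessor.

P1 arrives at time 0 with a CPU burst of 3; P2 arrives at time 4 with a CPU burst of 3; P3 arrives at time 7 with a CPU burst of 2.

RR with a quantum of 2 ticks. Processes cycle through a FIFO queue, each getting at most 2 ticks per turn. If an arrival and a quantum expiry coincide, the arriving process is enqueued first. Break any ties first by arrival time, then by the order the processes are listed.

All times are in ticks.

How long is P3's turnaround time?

Gantt: | P1 0-3 | idle 3-4 | P2 4-7 | P3 7-9 |
Completion: P1=3  P2=7  P3=9
Turnaround (C−A): P1=3  P2=3  P3=2
Turnaround(P3) = completion − arrival = 9 − 7 = 2

2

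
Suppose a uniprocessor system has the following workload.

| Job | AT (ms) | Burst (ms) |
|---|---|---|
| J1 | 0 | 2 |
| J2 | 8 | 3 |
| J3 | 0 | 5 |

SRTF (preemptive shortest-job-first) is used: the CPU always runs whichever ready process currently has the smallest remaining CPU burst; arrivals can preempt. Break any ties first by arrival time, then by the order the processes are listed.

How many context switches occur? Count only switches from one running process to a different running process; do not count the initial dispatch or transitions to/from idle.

Gantt: | J1 0-2 | J3 2-7 | idle 7-8 | J2 8-11 |
Completion: J1=2  J2=11  J3=7

1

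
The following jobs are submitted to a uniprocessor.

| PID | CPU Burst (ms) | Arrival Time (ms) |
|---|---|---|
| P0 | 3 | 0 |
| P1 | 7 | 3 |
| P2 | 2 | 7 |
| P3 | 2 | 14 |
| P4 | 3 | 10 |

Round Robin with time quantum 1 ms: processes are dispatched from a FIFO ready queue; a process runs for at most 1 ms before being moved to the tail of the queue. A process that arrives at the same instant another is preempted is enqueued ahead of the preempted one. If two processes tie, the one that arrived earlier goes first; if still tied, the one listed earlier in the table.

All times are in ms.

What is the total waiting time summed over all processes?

8

Gantt: | P0 0-3 | P1 3-7 | P2 7-8 | P1 8-9 | P2 9-10 | P1 10-11 | P4 11-12 | P1 12-13 | P4 13-14 | P3 14-15 | P4 15-16 | P3 16-17 |
Completion: P0=3  P1=13  P2=10  P3=17  P4=16
Turnaround (C−A): P0=3  P1=10  P2=3  P3=3  P4=6
Waiting = turnaround − burst: P0=0, P1=3, P2=1, P3=1, P4=3
Total waiting = 0 + 3 + 1 + 1 + 3 = 8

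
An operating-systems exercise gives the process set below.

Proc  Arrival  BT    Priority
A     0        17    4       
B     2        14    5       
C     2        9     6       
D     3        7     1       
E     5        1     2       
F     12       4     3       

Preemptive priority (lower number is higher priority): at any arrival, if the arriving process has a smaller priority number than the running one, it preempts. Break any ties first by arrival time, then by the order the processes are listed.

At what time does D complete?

Schedule: | A 0-3 | D 3-10 | E 10-11 | A 11-12 | F 12-16 | A 16-29 | B 29-43 | C 43-52 |
Completion: A=29  B=43  C=52  D=10  E=11  F=16
Turnaround (C−A): A=29  B=41  C=50  D=7  E=6  F=4

10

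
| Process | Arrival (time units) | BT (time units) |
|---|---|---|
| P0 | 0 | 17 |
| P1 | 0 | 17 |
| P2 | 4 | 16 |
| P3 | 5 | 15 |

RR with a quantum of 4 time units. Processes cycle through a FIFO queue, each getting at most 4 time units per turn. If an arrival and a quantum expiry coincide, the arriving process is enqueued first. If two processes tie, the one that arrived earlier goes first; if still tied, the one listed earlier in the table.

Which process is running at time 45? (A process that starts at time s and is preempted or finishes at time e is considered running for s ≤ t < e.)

Timeline: | P0 0-4 | P1 4-8 | P2 8-12 | P0 12-16 | P3 16-20 | P1 20-24 | P2 24-28 | P0 28-32 | P3 32-36 | P1 36-40 | P2 40-44 | P0 44-48 | P3 48-52 | P1 52-56 | P2 56-60 | P0 60-61 | P3 61-64 | P1 64-65 |
Completion: P0=61  P1=65  P2=60  P3=64
Turnaround (C−A): P0=61  P1=65  P2=56  P3=59

P0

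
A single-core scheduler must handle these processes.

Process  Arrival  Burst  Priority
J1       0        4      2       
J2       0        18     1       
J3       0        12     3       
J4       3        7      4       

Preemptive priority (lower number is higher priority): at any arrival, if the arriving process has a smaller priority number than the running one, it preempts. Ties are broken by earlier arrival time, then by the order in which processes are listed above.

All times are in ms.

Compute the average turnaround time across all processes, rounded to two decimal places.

Timeline: | J2 0-18 | J1 18-22 | J3 22-34 | J4 34-41 |
Completion: J1=22  J2=18  J3=34  J4=41
Turnaround (C−A): J1=22  J2=18  J3=34  J4=38
Turnaround times: J1=22, J2=18, J3=34, J4=38
Average turnaround = (22+18+34+38) / 4 = 112/4 = 28.00

28.00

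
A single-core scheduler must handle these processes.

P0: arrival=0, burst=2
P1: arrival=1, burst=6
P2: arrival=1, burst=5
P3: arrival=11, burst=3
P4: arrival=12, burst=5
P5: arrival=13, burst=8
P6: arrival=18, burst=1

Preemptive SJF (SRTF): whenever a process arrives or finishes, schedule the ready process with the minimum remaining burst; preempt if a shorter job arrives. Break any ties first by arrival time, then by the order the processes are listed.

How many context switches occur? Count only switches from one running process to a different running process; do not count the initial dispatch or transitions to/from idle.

Gantt: | P0 0-2 | P2 2-7 | P1 7-13 | P3 13-16 | P4 16-18 | P6 18-19 | P4 19-22 | P5 22-30 |
Completion: P0=2  P1=13  P2=7  P3=16  P4=22  P5=30  P6=19
Turnaround (C−A): P0=2  P1=12  P2=6  P3=5  P4=10  P5=17  P6=1

7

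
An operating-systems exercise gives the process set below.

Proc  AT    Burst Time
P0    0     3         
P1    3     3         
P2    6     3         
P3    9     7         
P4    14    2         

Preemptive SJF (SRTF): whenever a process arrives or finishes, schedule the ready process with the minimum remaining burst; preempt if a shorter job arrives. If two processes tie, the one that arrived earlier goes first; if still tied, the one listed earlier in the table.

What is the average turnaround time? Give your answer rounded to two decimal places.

Timeline: | P0 0-3 | P1 3-6 | P2 6-9 | P3 9-16 | P4 16-18 |
Completion: P0=3  P1=6  P2=9  P3=16  P4=18
Turnaround times: P0=3, P1=3, P2=3, P3=7, P4=4
Average turnaround = (3+3+3+7+4) / 5 = 20/5 = 4.00

4.00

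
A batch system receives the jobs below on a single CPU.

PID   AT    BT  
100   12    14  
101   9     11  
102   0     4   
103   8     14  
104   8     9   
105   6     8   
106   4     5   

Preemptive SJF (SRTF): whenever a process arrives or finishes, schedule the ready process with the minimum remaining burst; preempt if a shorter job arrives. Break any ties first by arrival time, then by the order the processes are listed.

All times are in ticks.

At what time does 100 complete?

65

Timeline: | 102 0-4 | 106 4-9 | 105 9-17 | 104 17-26 | 101 26-37 | 103 37-51 | 100 51-65 |
Completion: 100=65  101=37  102=4  103=51  104=26  105=17  106=9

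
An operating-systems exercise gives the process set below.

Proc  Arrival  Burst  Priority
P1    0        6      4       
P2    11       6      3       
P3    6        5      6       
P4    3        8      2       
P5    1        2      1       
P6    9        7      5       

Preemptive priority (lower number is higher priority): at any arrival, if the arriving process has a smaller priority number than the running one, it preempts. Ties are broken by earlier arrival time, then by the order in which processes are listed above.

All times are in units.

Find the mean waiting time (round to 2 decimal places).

8.67

Schedule: | P1 0-1 | P5 1-3 | P4 3-11 | P2 11-17 | P1 17-22 | P6 22-29 | P3 29-34 |
Completion: P1=22  P2=17  P3=34  P4=11  P5=3  P6=29
Waiting times: P1=16, P2=0, P3=23, P4=0, P5=0, P6=13
Average waiting = (16+0+23+0+0+13) / 6 = 52/6 = 8.67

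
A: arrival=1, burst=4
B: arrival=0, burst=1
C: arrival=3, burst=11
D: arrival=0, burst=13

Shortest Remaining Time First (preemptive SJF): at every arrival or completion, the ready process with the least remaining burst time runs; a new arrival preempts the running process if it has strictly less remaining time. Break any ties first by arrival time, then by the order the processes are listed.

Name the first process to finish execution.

B

Gantt: | B 0-1 | A 1-5 | C 5-16 | D 16-29 |
Completion: A=5  B=1  C=16  D=29
Finish order: B → A → C → D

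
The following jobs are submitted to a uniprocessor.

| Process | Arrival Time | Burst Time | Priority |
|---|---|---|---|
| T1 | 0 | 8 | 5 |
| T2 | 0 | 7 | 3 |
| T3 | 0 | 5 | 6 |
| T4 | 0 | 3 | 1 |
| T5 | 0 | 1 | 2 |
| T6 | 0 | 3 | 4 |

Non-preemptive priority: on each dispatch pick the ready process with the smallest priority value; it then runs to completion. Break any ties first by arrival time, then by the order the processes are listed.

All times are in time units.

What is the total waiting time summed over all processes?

Timeline: | T4 0-3 | T5 3-4 | T2 4-11 | T6 11-14 | T1 14-22 | T3 22-27 |
Completion: T1=22  T2=11  T3=27  T4=3  T5=4  T6=14
Turnaround (C−A): T1=22  T2=11  T3=27  T4=3  T5=4  T6=14
Waiting = turnaround − burst: T1=14, T2=4, T3=22, T4=0, T5=3, T6=11
Total waiting = 14 + 4 + 22 + 0 + 3 + 11 = 54

54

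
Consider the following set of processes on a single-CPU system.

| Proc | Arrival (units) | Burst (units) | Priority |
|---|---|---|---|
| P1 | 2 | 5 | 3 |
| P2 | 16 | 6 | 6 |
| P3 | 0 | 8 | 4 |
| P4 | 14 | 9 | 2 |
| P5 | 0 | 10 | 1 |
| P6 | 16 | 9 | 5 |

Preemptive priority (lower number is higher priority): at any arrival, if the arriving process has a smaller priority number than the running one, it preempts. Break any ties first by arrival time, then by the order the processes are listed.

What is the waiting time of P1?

Gantt: | P5 0-10 | P1 10-14 | P4 14-23 | P1 23-24 | P3 24-32 | P6 32-41 | P2 41-47 |
Completion: P1=24  P2=47  P3=32  P4=23  P5=10  P6=41
Turnaround (C−A): P1=22  P2=31  P3=32  P4=9  P5=10  P6=25
Waiting(P1) = turnaround − burst = 22 − 5 = 17

17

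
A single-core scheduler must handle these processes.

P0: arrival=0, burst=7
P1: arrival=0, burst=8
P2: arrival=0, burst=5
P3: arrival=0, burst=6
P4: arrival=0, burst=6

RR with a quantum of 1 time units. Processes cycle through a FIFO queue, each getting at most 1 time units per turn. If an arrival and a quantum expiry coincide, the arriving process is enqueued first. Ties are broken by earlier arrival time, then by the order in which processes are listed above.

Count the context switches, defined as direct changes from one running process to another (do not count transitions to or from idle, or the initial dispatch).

Schedule: | P0 0-1 | P1 1-2 | P2 2-3 | P3 3-4 | P4 4-5 | P0 5-6 | P1 6-7 | P2 7-8 | P3 8-9 | P4 9-10 | P0 10-11 | P1 11-12 | P2 12-13 | P3 13-14 | P4 14-15 | P0 15-16 | P1 16-17 | P2 17-18 | P3 18-19 | P4 19-20 | P0 20-21 | P1 21-22 | P2 22-23 | P3 23-24 | P4 24-25 | P0 25-26 | P1 26-27 | P3 27-28 | P4 28-29 | P0 29-30 | P1 30-32 |
Completion: P0=30  P1=32  P2=23  P3=28  P4=29

30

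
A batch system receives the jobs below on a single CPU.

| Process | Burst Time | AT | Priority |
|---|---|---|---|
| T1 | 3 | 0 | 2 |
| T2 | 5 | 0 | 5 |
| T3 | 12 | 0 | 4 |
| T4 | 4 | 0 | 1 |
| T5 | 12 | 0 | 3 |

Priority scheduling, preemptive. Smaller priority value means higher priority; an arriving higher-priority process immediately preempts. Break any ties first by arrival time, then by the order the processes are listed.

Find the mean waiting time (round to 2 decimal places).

Gantt: | T4 0-4 | T1 4-7 | T5 7-19 | T3 19-31 | T2 31-36 |
Completion: T1=7  T2=36  T3=31  T4=4  T5=19
Waiting times: T1=4, T2=31, T3=19, T4=0, T5=7
Average waiting = (4+31+19+0+7) / 5 = 61/5 = 12.20

12.20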